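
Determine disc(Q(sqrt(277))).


For K = Q(sqrt(d)) with d squarefree: disc(K) = d if d = 1 mod 4, and disc(K) = 4d if d = 2 or 3 mod 4.
Here d = 277, and d mod 4 = 1.
d = 1 mod 4 (O_K = Z[(1+sqrt(d))/2]), so disc(K) = d = 277

277


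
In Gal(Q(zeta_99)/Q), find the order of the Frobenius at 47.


The Frobenius at p in Gal(Q(zeta_n)/Q) = (Z/nZ)* is the class of p, so its order is ord_99(47), the smallest k >= 1 with 47^k = 1 mod 99.
n = 99 = 3^2 * 11, phi(99) = 60; the order divides phi(n).
Divisors of 60: 1, 2, 3, 4, 5, 6, 10, 12, 15, 20, 30, 60
Repeated squaring mod 99: 47^1 = 47, 47^2 = 31, 47^4 = 70, 47^8 = 49, 47^16 = 25, 47^32 = 31
Test divisors in increasing order:
  k=1: 47^1 = 47 mod 99
  k=2: 47^2 = 31 mod 99
  k=3: 47^3 = 31 * 47 = 71 mod 99
  k=4: 47^4 = 70 mod 99
  k=5: 47^5 = 70 * 47 = 23 mod 99
  k=6: 47^6 = 70 * 31 = 91 mod 99
  k=10: 47^10 = 49 * 31 = 34 mod 99
  k=12: 47^12 = 49 * 70 = 64 mod 99
  k=15: 47^15 = 49 * 70 * 31 * 47 = 89 mod 99
  k=20: 47^20 = 25 * 70 = 67 mod 99
  k=30: 47^30 = 25 * 49 * 70 * 31 = 1 mod 99  <- first divisor giving 1
Order = 30

30


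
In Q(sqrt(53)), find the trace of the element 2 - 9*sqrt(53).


Tr(a + b*sqrt(d)) = (a + b*sqrt(d)) + (a - b*sqrt(d)) = 2a
= 2 * (2)
= 4

4


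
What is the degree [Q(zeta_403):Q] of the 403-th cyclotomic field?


The degree equals Euler's totient phi(403).
403 = 13 * 31
phi(403) = 360

360


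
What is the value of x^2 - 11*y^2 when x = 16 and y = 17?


x^2 - d*y^2
= 16^2 - 11*17^2
= 256 - 3179
= -2923

-2923


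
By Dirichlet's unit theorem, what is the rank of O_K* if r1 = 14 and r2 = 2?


By Dirichlet's unit theorem:
rank = r1 + r2 - 1
= 14 + 2 - 1
= 15

15


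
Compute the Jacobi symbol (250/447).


Compute (250/447) via quadratic reciprocity:
  pull out 2: (2/447) = +1  (since 447 mod 8 = 7)
  reciprocity: (125/447) -> +(447/125)
  reduce: (72/125)
  pull out 2: (2/125) = -1  (since 125 mod 8 = 5)
  pull out 2: (2/125) = -1  (since 125 mod 8 = 5)
  pull out 2: (2/125) = -1  (since 125 mod 8 = 5)
  reciprocity: (9/125) -> +(125/9)
  reduce: (8/9)
  pull out 2: (2/9) = +1  (since 9 mod 8 = 1)
  pull out 2: (2/9) = +1  (since 9 mod 8 = 1)
  pull out 2: (2/9) = +1  (since 9 mod 8 = 1)
  (1/9) = 1
Product of signs = -1

-1


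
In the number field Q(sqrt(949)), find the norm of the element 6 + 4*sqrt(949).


N(a + b*sqrt(d)) = a^2 - d*b^2
= (6)^2 - (949)*(4)^2
= 36 - 15184
= -15148

-15148


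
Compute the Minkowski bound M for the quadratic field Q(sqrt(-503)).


d = -503, d mod 4 = 1, so disc(K) = d = -503; |disc(K)| = 503
Imaginary quadratic field, so n = 2, s = r2 = 1, r1 = 0
M = (n!/n^n) * (4/pi)^s * sqrt(|disc(K)|) = (2!/2^2) * (4/pi)^1 * sqrt(503)
= 0.5 * 1.273240 * 22.427661
= 14.2779

14.2779


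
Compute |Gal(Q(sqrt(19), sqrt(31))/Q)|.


The 2 square roots of distinct primes are multiplicatively independent over Q,
so [K:Q] = 2^2 and Gal(K/Q) is isomorphic to (Z/2Z)^2.
|Gal| = 2^2 = 4

4


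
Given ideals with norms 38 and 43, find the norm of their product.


N(IJ) = N(I) * N(J)
= 38 * 43
= 1634

1634


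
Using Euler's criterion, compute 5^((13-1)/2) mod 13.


p = 13 is prime and the exponent is (p-1)/2 = 6, so by Euler's criterion 5^6 = (5/13) = +1 or -1 mod 13.
Compute by square-and-multiply:
  6 = 4 + 2 (binary 110)
  Repeated squaring mod 13: 5^1 = 5, 5^2 = 12, 5^4 = 1
  5^6 = 5^4 * 5^2 = 1 * 12 mod 13
    1 * 12 = 12 = 12 mod 13
  5^6 = 12 mod 13
Result 12 = p - 1 = -1 mod 13: 5 is a quadratic non-residue mod 13. As a residue in [0, p-1] the value is 12.
5^6 mod 13 = 12

12


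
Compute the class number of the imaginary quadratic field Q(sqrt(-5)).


K = Q(sqrt(-5)). d mod 4 = 3, so D = disc(K) = 4d = -20
h(K) equals the number of primitive reduced positive-definite forms (a, b, c) = a*x^2 + b*x*y + c*y^2 with b^2 - 4ac = D,
where reduced means |b| <= a <= c, with b >= 0 whenever |b| = a or a = c, and primitive means gcd(a, b, c) = 1.
Reduced forces 3a^2 <= |D| = 20, so 1 <= a <= 2; b must have the parity of D, and c = (b^2 - D)/(4a) must be an integer >= a.
Enumerate a = 1..2, b in [-a, a]:
  a=1: (1, 0, 5)  [1]
  a=2: (2, 2, 3)  [1]
Total reduced forms: 1 + 1 = 2
h = 2

2


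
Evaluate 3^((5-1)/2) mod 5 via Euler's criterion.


p = 5 is prime and the exponent is (p-1)/2 = 2, so by Euler's criterion 3^2 = (3/5) = +1 or -1 mod 5.
Compute by square-and-multiply:
  2 = 2 (binary 10)
  Repeated squaring mod 5: 3^1 = 3, 3^2 = 4
  3^2 = 4 mod 5
Result 4 = p - 1 = -1 mod 5: 3 is a quadratic non-residue mod 5. As a residue in [0, p-1] the value is 4.
3^2 mod 5 = 4

4


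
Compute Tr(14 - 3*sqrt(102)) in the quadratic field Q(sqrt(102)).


Tr(a + b*sqrt(d)) = (a + b*sqrt(d)) + (a - b*sqrt(d)) = 2a
= 2 * (14)
= 28

28


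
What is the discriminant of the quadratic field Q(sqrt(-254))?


For K = Q(sqrt(d)) with d squarefree: disc(K) = d if d = 1 mod 4, and disc(K) = 4d if d = 2 or 3 mod 4.
Here d = -254, and d mod 4 = 2.
d = 2 mod 4, not 1 (O_K = Z[sqrt(d)]), so disc(K) = 4d = 4 * (-254) = -1016

-1016


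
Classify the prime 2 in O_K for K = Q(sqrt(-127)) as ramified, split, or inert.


K = Q(sqrt(-127)). Since d mod 4 = 1, disc(K) = -127.
Check p | disc: -127 mod 2 = 1.
p=2 does not divide disc (d is 1 mod 4). 2 splits iff d = 1 mod 8.
d mod 8 = 1, so (d/2) = 1.
(d/p) = 1, so p splits: (p) = P*P' with e=1, f=1, g=2.
Therefore p is split.

split


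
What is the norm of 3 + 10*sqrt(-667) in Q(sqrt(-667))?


N(a + b*sqrt(d)) = a^2 - d*b^2
= (3)^2 - (-667)*(10)^2
= 9 + 66700
= 66709

66709


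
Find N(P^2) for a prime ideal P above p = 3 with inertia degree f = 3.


N(P^a) = p^(a*f)
= 3^(2*3)
= 3^6
= 729

729


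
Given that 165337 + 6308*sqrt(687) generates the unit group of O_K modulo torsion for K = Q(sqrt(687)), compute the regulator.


epsilon = 165337 + 6308*sqrt(687)
= 330674.0000
R = ln(330674.0000)
= 12.7089

12.7089


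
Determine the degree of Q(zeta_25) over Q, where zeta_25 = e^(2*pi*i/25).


The degree equals Euler's totient phi(25).
25 = 5^2
phi(25) = 20

20


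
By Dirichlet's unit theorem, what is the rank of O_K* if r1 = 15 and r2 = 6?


By Dirichlet's unit theorem:
rank = r1 + r2 - 1
= 15 + 6 - 1
= 20

20


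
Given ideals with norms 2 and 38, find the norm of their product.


N(IJ) = N(I) * N(J)
= 2 * 38
= 76

76


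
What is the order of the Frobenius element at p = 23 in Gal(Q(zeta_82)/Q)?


The Frobenius at p in Gal(Q(zeta_n)/Q) = (Z/nZ)* is the class of p, so its order is ord_82(23), the smallest k >= 1 with 23^k = 1 mod 82.
n = 82 = 2 * 41, phi(82) = 40; the order divides phi(n).
Divisors of 40: 1, 2, 4, 5, 8, 10, 20, 40
Repeated squaring mod 82: 23^1 = 23, 23^2 = 37, 23^4 = 57, 23^8 = 51, 23^16 = 59, 23^32 = 37
Test divisors in increasing order:
  k=1: 23^1 = 23 mod 82
  k=2: 23^2 = 37 mod 82
  k=4: 23^4 = 57 mod 82
  k=5: 23^5 = 57 * 23 = 81 mod 82
  k=8: 23^8 = 51 mod 82
  k=10: 23^10 = 51 * 37 = 1 mod 82  <- first divisor giving 1
Order = 10

10


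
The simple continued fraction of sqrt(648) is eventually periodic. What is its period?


Run the CF algorithm for sqrt(648).
a_0 = floor(sqrt(648)) = 25; set m_0=0, q_0=1.
Recurrence: m' = q*a - m,  q' = (d - m'^2)/q,  a' = floor((a_0 + m')/q').
  step 1: m=25, q=23, a=2
  step 2: m=21, q=9, a=5
  step 3: m=24, q=8, a=6
  step 4: m=24, q=9, a=5
  step 5: m=21, q=23, a=2
  step 6: m=25, q=1, a=50
a_6 = 2*a_0 = 50, so the period closes here.
sqrt(648) = [25; 2, 5, 6, 5, 2, 50]
Period length = 6

6


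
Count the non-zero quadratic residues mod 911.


For prime p, the number of non-zero quadratic residues is (p-1)/2.
= (911-1)/2
= 455

455


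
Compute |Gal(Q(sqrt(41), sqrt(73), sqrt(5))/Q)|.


The 3 square roots of distinct primes are multiplicatively independent over Q,
so [K:Q] = 2^3 and Gal(K/Q) is isomorphic to (Z/2Z)^3.
|Gal| = 2^3 = 8

8


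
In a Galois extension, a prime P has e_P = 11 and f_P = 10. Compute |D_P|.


|D_P| = e * f
= 11 * 10
= 110

110


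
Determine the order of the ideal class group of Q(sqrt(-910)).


K = Q(sqrt(-910)). d mod 4 = 2, so D = disc(K) = 4d = -3640
h(K) equals the number of primitive reduced positive-definite forms (a, b, c) = a*x^2 + b*x*y + c*y^2 with b^2 - 4ac = D,
where reduced means |b| <= a <= c, with b >= 0 whenever |b| = a or a = c, and primitive means gcd(a, b, c) = 1.
Reduced forces 3a^2 <= |D| = 3640, so 1 <= a <= 34; b must have the parity of D, and c = (b^2 - D)/(4a) must be an integer >= a.
Enumerate a = 1..34, b in [-a, a]:
  a=1: (1, 0, 910)  [1]
  a=2: (2, 0, 455)  [1]
  a=3..4: none
  a=5: (5, 0, 182)  [1]
  a=6: none
  a=7: (7, 0, 130)  [1]
  a=8..9: none
  a=10: (10, 0, 91)  [1]
  a=11: (11, -10, 85), (11, 10, 85)  [2]
  a=12: none
  a=13: (13, 0, 70)  [1]
  a=14: (14, 0, 65)  [1]
  a=15..16: none
  a=17: (17, -10, 55), (17, 10, 55)  [2]
  a=18..21: none
  a=22: (22, -12, 43), (22, 12, 43)  [2]
  a=23..25: none
  a=26: (26, 0, 35)  [1]
  a=27..30: none
  a=31: (31, -24, 34), (31, 24, 34)  [2]
  a=32..34: none
Total reduced forms: 1 + 1 + 1 + 1 + 1 + 2 + 1 + 1 + 2 + 2 + 1 + 2 = 16
h = 16

16


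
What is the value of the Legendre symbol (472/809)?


p = 809 is prime, so compute (472/809) with the reciprocity algorithm (Jacobi-symbol steps: pull out 2s via (2/n), flip via reciprocity, reduce):
  pull out 2: (2/809) = +1  (since 809 mod 8 = 1)
  pull out 2: (2/809) = +1  (since 809 mod 8 = 1)
  pull out 2: (2/809) = +1  (since 809 mod 8 = 1)
  reciprocity: (59/809) -> +(809/59)
  reduce: (42/59)
  pull out 2: (2/59) = -1  (since 59 mod 8 = 3)
  reciprocity: (21/59) -> +(59/21)
  reduce: (17/21)
  reciprocity: (17/21) -> +(21/17)
  reduce: (4/17)
  pull out 2: (2/17) = +1  (since 17 mod 8 = 1)
  pull out 2: (2/17) = +1  (since 17 mod 8 = 1)
  (1/17) = 1
Product of signs = -1
(472/809) = -1

-1


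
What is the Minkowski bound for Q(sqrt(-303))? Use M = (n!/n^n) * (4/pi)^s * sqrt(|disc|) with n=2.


d = -303, d mod 4 = 1, so disc(K) = d = -303; |disc(K)| = 303
Imaginary quadratic field, so n = 2, s = r2 = 1, r1 = 0
M = (n!/n^n) * (4/pi)^s * sqrt(|disc(K)|) = (2!/2^2) * (4/pi)^1 * sqrt(303)
= 0.5 * 1.273240 * 17.406895
= 11.0816

11.0816


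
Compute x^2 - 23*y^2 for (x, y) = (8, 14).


x^2 - d*y^2
= 8^2 - 23*14^2
= 64 - 4508
= -4444

-4444


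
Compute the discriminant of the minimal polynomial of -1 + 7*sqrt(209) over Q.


The element -1 + 7*sqrt(209) has minimal polynomial:
x^2 + 2*x - 10240
Discriminant = (2)^2 - 4*(-10240)
= 4 + 40960
= 40964

40964


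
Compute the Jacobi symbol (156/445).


Compute (156/445) via quadratic reciprocity:
  pull out 2: (2/445) = -1  (since 445 mod 8 = 5)
  pull out 2: (2/445) = -1  (since 445 mod 8 = 5)
  reciprocity: (39/445) -> +(445/39)
  reduce: (16/39)
  pull out 2: (2/39) = +1  (since 39 mod 8 = 7)
  pull out 2: (2/39) = +1  (since 39 mod 8 = 7)
  pull out 2: (2/39) = +1  (since 39 mod 8 = 7)
  pull out 2: (2/39) = +1  (since 39 mod 8 = 7)
  (1/39) = 1
Product of signs = 1

1


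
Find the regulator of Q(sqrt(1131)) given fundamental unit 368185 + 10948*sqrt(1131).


epsilon = 368185 + 10948*sqrt(1131)
= 736370.0000
R = ln(736370.0000)
= 13.5095

13.5095


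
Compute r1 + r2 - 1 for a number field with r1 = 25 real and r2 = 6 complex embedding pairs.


By Dirichlet's unit theorem:
rank = r1 + r2 - 1
= 25 + 6 - 1
= 30

30


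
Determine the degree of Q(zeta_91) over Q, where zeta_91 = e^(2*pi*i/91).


The degree equals Euler's totient phi(91).
91 = 7 * 13
phi(91) = 72

72


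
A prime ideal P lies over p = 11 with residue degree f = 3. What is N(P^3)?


N(P^a) = p^(a*f)
= 11^(3*3)
= 11^9
= 2357947691

2357947691


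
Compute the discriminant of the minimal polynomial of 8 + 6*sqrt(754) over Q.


The element 8 + 6*sqrt(754) has minimal polynomial:
x^2 - 16*x - 27080
Discriminant = (-16)^2 - 4*(-27080)
= 256 + 108320
= 108576

108576


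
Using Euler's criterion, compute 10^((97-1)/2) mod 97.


p = 97 is prime and the exponent is (p-1)/2 = 48, so by Euler's criterion 10^48 = (10/97) = +1 or -1 mod 97.
Compute by square-and-multiply:
  48 = 32 + 16 (binary 110000)
  Repeated squaring mod 97: 10^1 = 10, 10^2 = 3, 10^4 = 9, 10^8 = 81, 10^16 = 62, 10^32 = 61
  10^48 = 10^32 * 10^16 = 61 * 62 mod 97
    61 * 62 = 3782 = 96 mod 97
  10^48 = 96 mod 97
Result 96 = p - 1 = -1 mod 97: 10 is a quadratic non-residue mod 97. As a residue in [0, p-1] the value is 96.
10^48 mod 97 = 96

96


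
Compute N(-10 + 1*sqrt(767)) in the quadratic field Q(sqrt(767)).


N(a + b*sqrt(d)) = a^2 - d*b^2
= (-10)^2 - (767)*(1)^2
= 100 - 767
= -667

-667


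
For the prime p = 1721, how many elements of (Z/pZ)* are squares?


For prime p, the number of non-zero quadratic residues is (p-1)/2.
= (1721-1)/2
= 860

860


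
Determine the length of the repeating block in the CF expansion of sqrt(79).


Run the CF algorithm for sqrt(79).
a_0 = floor(sqrt(79)) = 8; set m_0=0, q_0=1.
Recurrence: m' = q*a - m,  q' = (d - m'^2)/q,  a' = floor((a_0 + m')/q').
  step 1: m=8, q=15, a=1
  step 2: m=7, q=2, a=7
  step 3: m=7, q=15, a=1
  step 4: m=8, q=1, a=16
a_4 = 2*a_0 = 16, so the period closes here.
sqrt(79) = [8; 1, 7, 1, 16]
Period length = 4

4


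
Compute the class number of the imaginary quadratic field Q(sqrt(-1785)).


K = Q(sqrt(-1785)). d mod 4 = 3, so D = disc(K) = 4d = -7140
h(K) equals the number of primitive reduced positive-definite forms (a, b, c) = a*x^2 + b*x*y + c*y^2 with b^2 - 4ac = D,
where reduced means |b| <= a <= c, with b >= 0 whenever |b| = a or a = c, and primitive means gcd(a, b, c) = 1.
Reduced forces 3a^2 <= |D| = 7140, so 1 <= a <= 48; b must have the parity of D, and c = (b^2 - D)/(4a) must be an integer >= a.
Enumerate a = 1..48, b in [-a, a]:
  a=1: (1, 0, 1785)  [1]
  a=2: (2, 2, 893)  [1]
  a=3: (3, 0, 595)  [1]
  a=4: none
  a=5: (5, 0, 357)  [1]
  a=6: (6, 6, 299)  [1]
  a=7: (7, 0, 255)  [1]
  a=8..9: none
  a=10: (10, 10, 181)  [1]
  a=11..12: none
  a=13: (13, -6, 138), (13, 6, 138)  [2]
  a=14: (14, 14, 131)  [1]
  a=15: (15, 0, 119)  [1]
  a=16: none
  a=17: (17, 0, 105)  [1]
  a=18: none
  a=19: (19, -2, 94), (19, 2, 94)  [2]
  a=20: none
  a=21: (21, 0, 85)  [1]
  a=22: none
  a=23: (23, -6, 78), (23, 6, 78)  [2]
  a=24..25: none
  a=26: (26, -6, 69), (26, 6, 69)  [2]
  a=27..28: none
  a=29: (29, -20, 65), (29, 20, 65)  [2]
  a=30: (30, 30, 67)  [1]
  a=31..33: none
  a=34: (34, 34, 61)  [1]
  a=35: (35, 0, 51)  [1]
  a=36: none
  a=37: (37, -36, 57), (37, 36, 57)  [2]
  a=38: (38, -2, 47), (38, 2, 47)  [2]
  a=39: (39, -6, 46), (39, 6, 46)  [2]
  a=40..41: none
  a=42: (42, 42, 53)  [1]
  a=43: (43, 16, 43)  [1]
  a=44..48: none
Total reduced forms: 1 + 1 + 1 + 1 + 1 + 1 + 1 + 2 + 1 + 1 + 1 + 2 + 1 + 2 + 2 + 2 + 1 + 1 + 1 + 2 + 2 + 2 + 1 + 1 = 32
h = 32

32


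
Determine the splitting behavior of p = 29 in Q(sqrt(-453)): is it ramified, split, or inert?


K = Q(sqrt(-453)). Since d mod 4 = 3, disc(K) = -1812.
Check p | disc: -1812 mod 29 = 15.
p does not divide disc. Compute Legendre symbol (d/p):
11^((29-1)/2) mod 29 = -1
(d/p) = -1, so p is inert: (p) stays prime with e=1, f=2, g=1.
Therefore p is inert.

inert


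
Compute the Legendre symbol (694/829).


p = 829 is prime, so compute (694/829) with the reciprocity algorithm (Jacobi-symbol steps: pull out 2s via (2/n), flip via reciprocity, reduce):
  pull out 2: (2/829) = -1  (since 829 mod 8 = 5)
  reciprocity: (347/829) -> +(829/347)
  reduce: (135/347)
  reciprocity: (135/347) -> -(347/135)
  reduce: (77/135)
  reciprocity: (77/135) -> +(135/77)
  reduce: (58/77)
  pull out 2: (2/77) = -1  (since 77 mod 8 = 5)
  reciprocity: (29/77) -> +(77/29)
  reduce: (19/29)
  reciprocity: (19/29) -> +(29/19)
  reduce: (10/19)
  pull out 2: (2/19) = -1  (since 19 mod 8 = 3)
  reciprocity: (5/19) -> +(19/5)
  reduce: (4/5)
  pull out 2: (2/5) = -1  (since 5 mod 8 = 5)
  pull out 2: (2/5) = -1  (since 5 mod 8 = 5)
  (1/5) = 1
Product of signs = 1
(694/829) = 1

1


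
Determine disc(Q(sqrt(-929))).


For K = Q(sqrt(d)) with d squarefree: disc(K) = d if d = 1 mod 4, and disc(K) = 4d if d = 2 or 3 mod 4.
Here d = -929, and d mod 4 = 3.
d = 3 mod 4, not 1 (O_K = Z[sqrt(d)]), so disc(K) = 4d = 4 * (-929) = -3716

-3716


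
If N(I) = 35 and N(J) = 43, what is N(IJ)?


N(IJ) = N(I) * N(J)
= 35 * 43
= 1505

1505


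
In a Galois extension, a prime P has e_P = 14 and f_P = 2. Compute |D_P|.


|D_P| = e * f
= 14 * 2
= 28

28


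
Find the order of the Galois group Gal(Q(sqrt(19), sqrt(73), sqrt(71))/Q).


The 3 square roots of distinct primes are multiplicatively independent over Q,
so [K:Q] = 2^3 and Gal(K/Q) is isomorphic to (Z/2Z)^3.
|Gal| = 2^3 = 8

8


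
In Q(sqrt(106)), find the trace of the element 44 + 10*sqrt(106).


Tr(a + b*sqrt(d)) = (a + b*sqrt(d)) + (a - b*sqrt(d)) = 2a
= 2 * (44)
= 88

88


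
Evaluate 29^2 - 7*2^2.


x^2 - d*y^2
= 29^2 - 7*2^2
= 841 - 28
= 813

813


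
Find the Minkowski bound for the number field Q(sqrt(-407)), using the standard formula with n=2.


d = -407, d mod 4 = 1, so disc(K) = d = -407; |disc(K)| = 407
Imaginary quadratic field, so n = 2, s = r2 = 1, r1 = 0
M = (n!/n^n) * (4/pi)^s * sqrt(|disc(K)|) = (2!/2^2) * (4/pi)^1 * sqrt(407)
= 0.5 * 1.273240 * 20.174241
= 12.8433

12.8433


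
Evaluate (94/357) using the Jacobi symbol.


Compute (94/357) via quadratic reciprocity:
  pull out 2: (2/357) = -1  (since 357 mod 8 = 5)
  reciprocity: (47/357) -> +(357/47)
  reduce: (28/47)
  pull out 2: (2/47) = +1  (since 47 mod 8 = 7)
  pull out 2: (2/47) = +1  (since 47 mod 8 = 7)
  reciprocity: (7/47) -> -(47/7)
  reduce: (5/7)
  reciprocity: (5/7) -> +(7/5)
  reduce: (2/5)
  pull out 2: (2/5) = -1  (since 5 mod 8 = 5)
  (1/5) = 1
Product of signs = -1

-1


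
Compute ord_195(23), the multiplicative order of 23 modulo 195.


We want ord_195(23), the smallest k >= 1 with 23^k = 1 mod 195.
n = 195 = 3 * 5 * 13, phi(195) = 96; the order divides phi(n).
Divisors of 96: 1, 2, 3, 4, 6, 8, 12, 16, 24, 32, 48, 96
Repeated squaring mod 195: 23^1 = 23, 23^2 = 139, 23^4 = 16, 23^8 = 61, 23^16 = 16, 23^32 = 61, 23^64 = 16
Test divisors in increasing order:
  k=1: 23^1 = 23 mod 195
  k=2: 23^2 = 139 mod 195
  k=3: 23^3 = 139 * 23 = 77 mod 195
  k=4: 23^4 = 16 mod 195
  k=6: 23^6 = 16 * 139 = 79 mod 195
  k=8: 23^8 = 61 mod 195
  k=12: 23^12 = 61 * 16 = 1 mod 195  <- first divisor giving 1
Order = 12

12


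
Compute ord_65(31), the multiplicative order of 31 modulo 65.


We want ord_65(31), the smallest k >= 1 with 31^k = 1 mod 65.
n = 65 = 5 * 13, phi(65) = 48; the order divides phi(n).
Divisors of 48: 1, 2, 3, 4, 6, 8, 12, 16, 24, 48
Repeated squaring mod 65: 31^1 = 31, 31^2 = 51, 31^4 = 1, 31^8 = 1, 31^16 = 1, 31^32 = 1
Test divisors in increasing order:
  k=1: 31^1 = 31 mod 65
  k=2: 31^2 = 51 mod 65
  k=3: 31^3 = 51 * 31 = 21 mod 65
  k=4: 31^4 = 1 mod 65  <- first divisor giving 1
Order = 4

4


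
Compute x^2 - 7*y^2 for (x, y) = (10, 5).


x^2 - d*y^2
= 10^2 - 7*5^2
= 100 - 175
= -75

-75


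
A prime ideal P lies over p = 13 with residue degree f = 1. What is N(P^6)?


N(P^a) = p^(a*f)
= 13^(6*1)
= 13^6
= 4826809

4826809


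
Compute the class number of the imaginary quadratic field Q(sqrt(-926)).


K = Q(sqrt(-926)). d mod 4 = 2, so D = disc(K) = 4d = -3704
h(K) equals the number of primitive reduced positive-definite forms (a, b, c) = a*x^2 + b*x*y + c*y^2 with b^2 - 4ac = D,
where reduced means |b| <= a <= c, with b >= 0 whenever |b| = a or a = c, and primitive means gcd(a, b, c) = 1.
Reduced forces 3a^2 <= |D| = 3704, so 1 <= a <= 35; b must have the parity of D, and c = (b^2 - D)/(4a) must be an integer >= a.
Enumerate a = 1..35, b in [-a, a]:
  a=1: (1, 0, 926)  [1]
  a=2: (2, 0, 463)  [1]
  a=3: (3, -2, 309), (3, 2, 309)  [2]
  a=4: none
  a=5: (5, -4, 186), (5, 4, 186)  [2]
  a=6: (6, -4, 155), (6, 4, 155)  [2]
  a=7..8: none
  a=9: (9, -2, 103), (9, 2, 103)  [2]
  a=10: (10, -4, 93), (10, 4, 93)  [2]
  a=11: (11, -6, 85), (11, 6, 85)  [2]
  a=12: none
  a=13: (13, -12, 74), (13, 12, 74)  [2]
  a=14: none
  a=15: (15, -14, 65), (15, -4, 62), (15, 4, 62), (15, 14, 65)  [4]
  a=16: none
  a=17: (17, -6, 55), (17, 6, 55)  [2]
  a=18: (18, -16, 55), (18, 16, 55)  [2]
  a=19: (19, -18, 53), (19, 18, 53)  [2]
  a=20..21: none
  a=22: (22, -16, 45), (22, 16, 45)  [2]
  a=23..24: none
  a=25: (25, -14, 39), (25, 14, 39)  [2]
  a=26: (26, -12, 37), (26, 12, 37)  [2]
  a=27: (27, -20, 38), (27, 20, 38)  [2]
  a=28..29: none
  a=30: (30, -16, 33), (30, -4, 31), (30, 4, 31), (30, 16, 33)  [4]
  a=31..32: none
  a=33: (33, -28, 34), (33, 28, 34)  [2]
  a=34..35: none
Total reduced forms: 1 + 1 + 2 + 2 + 2 + 2 + 2 + 2 + 2 + 4 + 2 + 2 + 2 + 2 + 2 + 2 + 2 + 4 + 2 = 40
h = 40

40


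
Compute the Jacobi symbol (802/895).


Compute (802/895) via quadratic reciprocity:
  pull out 2: (2/895) = +1  (since 895 mod 8 = 7)
  reciprocity: (401/895) -> +(895/401)
  reduce: (93/401)
  reciprocity: (93/401) -> +(401/93)
  reduce: (29/93)
  reciprocity: (29/93) -> +(93/29)
  reduce: (6/29)
  pull out 2: (2/29) = -1  (since 29 mod 8 = 5)
  reciprocity: (3/29) -> +(29/3)
  reduce: (2/3)
  pull out 2: (2/3) = -1  (since 3 mod 8 = 3)
  (1/3) = 1
Product of signs = 1

1


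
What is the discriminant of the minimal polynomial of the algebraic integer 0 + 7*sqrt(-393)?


The element 0 + 7*sqrt(-393) has minimal polynomial:
x^2 + 0*x + 19257
Discriminant = (0)^2 - 4*(19257)
= 0 - 77028
= -77028

-77028


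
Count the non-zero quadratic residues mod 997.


For prime p, the number of non-zero quadratic residues is (p-1)/2.
= (997-1)/2
= 498

498


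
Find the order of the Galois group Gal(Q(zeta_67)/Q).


|Gal(Q(zeta_67)/Q)| = phi(67)
= 66

66


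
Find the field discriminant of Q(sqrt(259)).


For K = Q(sqrt(d)) with d squarefree: disc(K) = d if d = 1 mod 4, and disc(K) = 4d if d = 2 or 3 mod 4.
Here d = 259, and d mod 4 = 3.
d = 3 mod 4, not 1 (O_K = Z[sqrt(d)]), so disc(K) = 4d = 4 * (259) = 1036

1036


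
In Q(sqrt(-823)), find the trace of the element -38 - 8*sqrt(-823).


Tr(a + b*sqrt(d)) = (a + b*sqrt(d)) + (a - b*sqrt(d)) = 2a
= 2 * (-38)
= -76

-76


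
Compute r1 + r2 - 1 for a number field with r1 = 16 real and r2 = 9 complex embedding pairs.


By Dirichlet's unit theorem:
rank = r1 + r2 - 1
= 16 + 9 - 1
= 24

24


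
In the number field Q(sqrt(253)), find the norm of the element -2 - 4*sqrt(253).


N(a + b*sqrt(d)) = a^2 - d*b^2
= (-2)^2 - (253)*(-4)^2
= 4 - 4048
= -4044

-4044


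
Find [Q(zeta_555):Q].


The degree equals Euler's totient phi(555).
555 = 3 * 5 * 37
phi(555) = 288

288


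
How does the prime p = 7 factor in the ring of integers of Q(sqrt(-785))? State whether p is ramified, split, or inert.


K = Q(sqrt(-785)). Since d mod 4 = 3, disc(K) = -3140.
Check p | disc: -3140 mod 7 = 3.
p does not divide disc. Compute Legendre symbol (d/p):
6^((7-1)/2) mod 7 = -1
(d/p) = -1, so p is inert: (p) stays prime with e=1, f=2, g=1.
Therefore p is inert.

inert


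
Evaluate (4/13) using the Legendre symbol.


p = 13 is prime, so compute (4/13) with the reciprocity algorithm (Jacobi-symbol steps: pull out 2s via (2/n), flip via reciprocity, reduce):
  pull out 2: (2/13) = -1  (since 13 mod 8 = 5)
  pull out 2: (2/13) = -1  (since 13 mod 8 = 5)
  (1/13) = 1
Product of signs = 1
(4/13) = 1

1


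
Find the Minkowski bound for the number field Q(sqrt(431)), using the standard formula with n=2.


d = 431, d mod 4 = 3, so disc(K) = 4d = 1724; |disc(K)| = 1724
Real quadratic field, so n = 2, s = r2 = 0, r1 = 2
M = (n!/n^n) * (4/pi)^s * sqrt(|disc(K)|) = (2!/2^2) * (4/pi)^0 * sqrt(1724)
= 0.5 * 1.000000 * 41.521079
= 20.7605

20.7605


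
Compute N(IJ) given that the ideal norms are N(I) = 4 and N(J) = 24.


N(IJ) = N(I) * N(J)
= 4 * 24
= 96

96


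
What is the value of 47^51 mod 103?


p = 103 is prime and the exponent is (p-1)/2 = 51, so by Euler's criterion 47^51 = (47/103) = +1 or -1 mod 103.
Compute by square-and-multiply:
  51 = 32 + 16 + 2 + 1 (binary 110011)
  Repeated squaring mod 103: 47^1 = 47, 47^2 = 46, 47^4 = 56, 47^8 = 46, 47^16 = 56, 47^32 = 46
  47^51 = 47^32 * 47^16 * 47^2 * 47^1 = 46 * 56 * 46 * 47 mod 103
    46 * 56 = 2576 = 1 mod 103
    1 * 46 = 46 = 46 mod 103
    46 * 47 = 2162 = 102 mod 103
  47^51 = 102 mod 103
Result 102 = p - 1 = -1 mod 103: 47 is a quadratic non-residue mod 103. As a residue in [0, p-1] the value is 102.
47^51 mod 103 = 102

102


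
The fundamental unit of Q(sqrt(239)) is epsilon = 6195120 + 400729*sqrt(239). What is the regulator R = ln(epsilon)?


epsilon = 6195120 + 400729*sqrt(239)
= 1.2390e+07
R = ln(1.2390e+07)
= 16.3324

16.3324


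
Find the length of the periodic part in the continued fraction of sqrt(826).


Run the CF algorithm for sqrt(826).
a_0 = floor(sqrt(826)) = 28; set m_0=0, q_0=1.
Recurrence: m' = q*a - m,  q' = (d - m'^2)/q,  a' = floor((a_0 + m')/q').
  step 1: m=28, q=42, a=1
  step 2: m=14, q=15, a=2
  step 3: m=16, q=38, a=1
  step 4: m=22, q=9, a=5
  step 5: m=23, q=33, a=1
  step 6: m=10, q=22, a=1
  step 7: m=12, q=31, a=1
  step 8: m=19, q=15, a=3
  step 9: m=26, q=10, a=5
  step 10: m=24, q=25, a=2
  step 11: m=26, q=6, a=9
  step 12: m=28, q=7, a=8
  step 13: m=28, q=6, a=9
  step 14: m=26, q=25, a=2
  step 15: m=24, q=10, a=5
  step 16: m=26, q=15, a=3
  step 17: m=19, q=31, a=1
  step 18: m=12, q=22, a=1
  step 19: m=10, q=33, a=1
  step 20: m=23, q=9, a=5
  step 21: m=22, q=38, a=1
  step 22: m=16, q=15, a=2
  step 23: m=14, q=42, a=1
  step 24: m=28, q=1, a=56
a_24 = 2*a_0 = 56, so the period closes here.
sqrt(826) = [28; 1, 2, 1, 5, 1, 1, 1, 3, 5, 2, 9, 8, 9, 2, 5, 3, 1, 1, 1, 5, 1, 2, 1, 56]
Period length = 24

24


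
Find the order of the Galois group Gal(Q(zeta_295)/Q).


|Gal(Q(zeta_295)/Q)| = phi(295)
= 232

232


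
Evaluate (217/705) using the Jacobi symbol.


Compute (217/705) via quadratic reciprocity:
  reciprocity: (217/705) -> +(705/217)
  reduce: (54/217)
  pull out 2: (2/217) = +1  (since 217 mod 8 = 1)
  reciprocity: (27/217) -> +(217/27)
  reduce: (1/27)
  (1/27) = 1
Product of signs = 1

1


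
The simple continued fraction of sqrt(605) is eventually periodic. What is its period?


Run the CF algorithm for sqrt(605).
a_0 = floor(sqrt(605)) = 24; set m_0=0, q_0=1.
Recurrence: m' = q*a - m,  q' = (d - m'^2)/q,  a' = floor((a_0 + m')/q').
  step 1: m=24, q=29, a=1
  step 2: m=5, q=20, a=1
  step 3: m=15, q=19, a=2
  step 4: m=23, q=4, a=11
  step 5: m=21, q=41, a=1
  step 6: m=20, q=5, a=8
  step 7: m=20, q=41, a=1
  step 8: m=21, q=4, a=11
  step 9: m=23, q=19, a=2
  step 10: m=15, q=20, a=1
  step 11: m=5, q=29, a=1
  step 12: m=24, q=1, a=48
a_12 = 2*a_0 = 48, so the period closes here.
sqrt(605) = [24; 1, 1, 2, 11, 1, 8, 1, 11, 2, 1, 1, 48]
Period length = 12

12


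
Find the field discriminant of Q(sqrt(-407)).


For K = Q(sqrt(d)) with d squarefree: disc(K) = d if d = 1 mod 4, and disc(K) = 4d if d = 2 or 3 mod 4.
Here d = -407, and d mod 4 = 1.
d = 1 mod 4 (O_K = Z[(1+sqrt(d))/2]), so disc(K) = d = -407

-407


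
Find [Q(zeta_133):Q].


The degree equals Euler's totient phi(133).
133 = 7 * 19
phi(133) = 108

108


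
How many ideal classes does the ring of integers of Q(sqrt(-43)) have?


K = Q(sqrt(-43)). d mod 4 = 1, so D = disc(K) = d = -43
h(K) equals the number of primitive reduced positive-definite forms (a, b, c) = a*x^2 + b*x*y + c*y^2 with b^2 - 4ac = D,
where reduced means |b| <= a <= c, with b >= 0 whenever |b| = a or a = c, and primitive means gcd(a, b, c) = 1.
Reduced forces 3a^2 <= |D| = 43, so 1 <= a <= 3; b must have the parity of D, and c = (b^2 - D)/(4a) must be an integer >= a.
Enumerate a = 1..3, b in [-a, a]:
  a=1: (1, 1, 11)  [1]
  a=2..3: none
Total reduced forms: 1
h = 1

1


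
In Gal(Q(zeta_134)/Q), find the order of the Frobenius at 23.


The Frobenius at p in Gal(Q(zeta_n)/Q) = (Z/nZ)* is the class of p, so its order is ord_134(23), the smallest k >= 1 with 23^k = 1 mod 134.
n = 134 = 2 * 67, phi(134) = 66; the order divides phi(n).
Divisors of 66: 1, 2, 3, 6, 11, 22, 33, 66
Repeated squaring mod 134: 23^1 = 23, 23^2 = 127, 23^4 = 49, 23^8 = 123, 23^16 = 121, 23^32 = 35, 23^64 = 19
Test divisors in increasing order:
  k=1: 23^1 = 23 mod 134
  k=2: 23^2 = 127 mod 134
  k=3: 23^3 = 127 * 23 = 107 mod 134
  k=6: 23^6 = 49 * 127 = 59 mod 134
  k=11: 23^11 = 123 * 127 * 23 = 29 mod 134
  k=22: 23^22 = 121 * 49 * 127 = 37 mod 134
  k=33: 23^33 = 35 * 23 = 1 mod 134  <- first divisor giving 1
Order = 33

33


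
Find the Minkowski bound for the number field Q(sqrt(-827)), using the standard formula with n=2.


d = -827, d mod 4 = 1, so disc(K) = d = -827; |disc(K)| = 827
Imaginary quadratic field, so n = 2, s = r2 = 1, r1 = 0
M = (n!/n^n) * (4/pi)^s * sqrt(|disc(K)|) = (2!/2^2) * (4/pi)^1 * sqrt(827)
= 0.5 * 1.273240 * 28.757608
= 18.3077

18.3077


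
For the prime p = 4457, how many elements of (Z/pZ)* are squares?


For prime p, the number of non-zero quadratic residues is (p-1)/2.
= (4457-1)/2
= 2228

2228


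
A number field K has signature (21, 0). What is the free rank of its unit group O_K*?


By Dirichlet's unit theorem:
rank = r1 + r2 - 1
= 21 + 0 - 1
= 20

20


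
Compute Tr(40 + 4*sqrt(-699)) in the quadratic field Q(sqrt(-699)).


Tr(a + b*sqrt(d)) = (a + b*sqrt(d)) + (a - b*sqrt(d)) = 2a
= 2 * (40)
= 80

80


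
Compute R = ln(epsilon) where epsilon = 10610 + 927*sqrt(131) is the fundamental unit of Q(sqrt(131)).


epsilon = 10610 + 927*sqrt(131)
= 21220.0000
R = ln(21220.0000)
= 9.9627

9.9627


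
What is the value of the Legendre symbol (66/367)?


p = 367 is prime, so compute (66/367) with the reciprocity algorithm (Jacobi-symbol steps: pull out 2s via (2/n), flip via reciprocity, reduce):
  pull out 2: (2/367) = +1  (since 367 mod 8 = 7)
  reciprocity: (33/367) -> +(367/33)
  reduce: (4/33)
  pull out 2: (2/33) = +1  (since 33 mod 8 = 1)
  pull out 2: (2/33) = +1  (since 33 mod 8 = 1)
  (1/33) = 1
Product of signs = 1
(66/367) = 1

1


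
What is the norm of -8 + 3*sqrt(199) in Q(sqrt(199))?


N(a + b*sqrt(d)) = a^2 - d*b^2
= (-8)^2 - (199)*(3)^2
= 64 - 1791
= -1727

-1727


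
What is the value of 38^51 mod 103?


p = 103 is prime and the exponent is (p-1)/2 = 51, so by Euler's criterion 38^51 = (38/103) = +1 or -1 mod 103.
Compute by square-and-multiply:
  51 = 32 + 16 + 2 + 1 (binary 110011)
  Repeated squaring mod 103: 38^1 = 38, 38^2 = 2, 38^4 = 4, 38^8 = 16, 38^16 = 50, 38^32 = 28
  38^51 = 38^32 * 38^16 * 38^2 * 38^1 = 28 * 50 * 2 * 38 mod 103
    28 * 50 = 1400 = 61 mod 103
    61 * 2 = 122 = 19 mod 103
    19 * 38 = 722 = 1 mod 103
  38^51 = 1 mod 103
Result 1: 38 is a quadratic residue mod 103.
38^51 mod 103 = 1

1


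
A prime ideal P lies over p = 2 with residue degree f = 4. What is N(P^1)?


N(P^a) = p^(a*f)
= 2^(1*4)
= 2^4
= 16

16


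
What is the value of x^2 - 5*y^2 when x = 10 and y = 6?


x^2 - d*y^2
= 10^2 - 5*6^2
= 100 - 180
= -80

-80


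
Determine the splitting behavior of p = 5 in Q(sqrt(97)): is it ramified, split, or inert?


K = Q(sqrt(97)). Since d mod 4 = 1, disc(K) = 97.
Check p | disc: 97 mod 5 = 2.
p does not divide disc. Compute Legendre symbol (d/p):
2^((5-1)/2) mod 5 = -1
(d/p) = -1, so p is inert: (p) stays prime with e=1, f=2, g=1.
Therefore p is inert.

inert


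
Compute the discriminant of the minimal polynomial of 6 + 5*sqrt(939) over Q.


The element 6 + 5*sqrt(939) has minimal polynomial:
x^2 - 12*x - 23439
Discriminant = (-12)^2 - 4*(-23439)
= 144 + 93756
= 93900

93900


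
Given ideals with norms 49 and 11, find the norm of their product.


N(IJ) = N(I) * N(J)
= 49 * 11
= 539

539


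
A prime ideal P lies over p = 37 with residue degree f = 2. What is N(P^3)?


N(P^a) = p^(a*f)
= 37^(3*2)
= 37^6
= 2565726409

2565726409


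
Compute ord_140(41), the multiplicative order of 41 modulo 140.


We want ord_140(41), the smallest k >= 1 with 41^k = 1 mod 140.
n = 140 = 2^2 * 5 * 7, phi(140) = 48; the order divides phi(n).
Divisors of 48: 1, 2, 3, 4, 6, 8, 12, 16, 24, 48
Repeated squaring mod 140: 41^1 = 41, 41^2 = 1, 41^4 = 1, 41^8 = 1, 41^16 = 1, 41^32 = 1
Test divisors in increasing order:
  k=1: 41^1 = 41 mod 140
  k=2: 41^2 = 1 mod 140  <- first divisor giving 1
Order = 2

2


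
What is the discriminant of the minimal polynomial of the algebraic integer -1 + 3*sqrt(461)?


The element -1 + 3*sqrt(461) has minimal polynomial:
x^2 + 2*x - 4148
Discriminant = (2)^2 - 4*(-4148)
= 4 + 16592
= 16596

16596


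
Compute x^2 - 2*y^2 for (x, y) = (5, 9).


x^2 - d*y^2
= 5^2 - 2*9^2
= 25 - 162
= -137

-137


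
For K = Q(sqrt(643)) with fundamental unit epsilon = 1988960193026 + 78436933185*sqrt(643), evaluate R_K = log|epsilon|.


epsilon = 1988960193026 + 78436933185*sqrt(643)
= 3.9779e+12
R = ln(3.9779e+12)
= 29.0118

29.0118


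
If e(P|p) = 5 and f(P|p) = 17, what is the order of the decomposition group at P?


|D_P| = e * f
= 5 * 17
= 85

85


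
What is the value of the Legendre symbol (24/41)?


p = 41 is prime, so compute (24/41) with the reciprocity algorithm (Jacobi-symbol steps: pull out 2s via (2/n), flip via reciprocity, reduce):
  pull out 2: (2/41) = +1  (since 41 mod 8 = 1)
  pull out 2: (2/41) = +1  (since 41 mod 8 = 1)
  pull out 2: (2/41) = +1  (since 41 mod 8 = 1)
  reciprocity: (3/41) -> +(41/3)
  reduce: (2/3)
  pull out 2: (2/3) = -1  (since 3 mod 8 = 3)
  (1/3) = 1
Product of signs = -1
(24/41) = -1

-1


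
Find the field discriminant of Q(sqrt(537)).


For K = Q(sqrt(d)) with d squarefree: disc(K) = d if d = 1 mod 4, and disc(K) = 4d if d = 2 or 3 mod 4.
Here d = 537, and d mod 4 = 1.
d = 1 mod 4 (O_K = Z[(1+sqrt(d))/2]), so disc(K) = d = 537

537


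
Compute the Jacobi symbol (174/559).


Compute (174/559) via quadratic reciprocity:
  pull out 2: (2/559) = +1  (since 559 mod 8 = 7)
  reciprocity: (87/559) -> -(559/87)
  reduce: (37/87)
  reciprocity: (37/87) -> +(87/37)
  reduce: (13/37)
  reciprocity: (13/37) -> +(37/13)
  reduce: (11/13)
  reciprocity: (11/13) -> +(13/11)
  reduce: (2/11)
  pull out 2: (2/11) = -1  (since 11 mod 8 = 3)
  (1/11) = 1
Product of signs = 1

1


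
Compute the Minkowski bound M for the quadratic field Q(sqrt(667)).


d = 667, d mod 4 = 3, so disc(K) = 4d = 2668; |disc(K)| = 2668
Real quadratic field, so n = 2, s = r2 = 0, r1 = 2
M = (n!/n^n) * (4/pi)^s * sqrt(|disc(K)|) = (2!/2^2) * (4/pi)^0 * sqrt(2668)
= 0.5 * 1.000000 * 51.652686
= 25.8263

25.8263


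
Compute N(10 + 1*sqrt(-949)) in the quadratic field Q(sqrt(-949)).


N(a + b*sqrt(d)) = a^2 - d*b^2
= (10)^2 - (-949)*(1)^2
= 100 + 949
= 1049

1049


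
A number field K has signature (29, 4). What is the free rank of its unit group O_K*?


By Dirichlet's unit theorem:
rank = r1 + r2 - 1
= 29 + 4 - 1
= 32

32


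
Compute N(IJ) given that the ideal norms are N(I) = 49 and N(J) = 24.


N(IJ) = N(I) * N(J)
= 49 * 24
= 1176

1176


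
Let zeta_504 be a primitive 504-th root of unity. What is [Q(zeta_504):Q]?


The degree equals Euler's totient phi(504).
504 = 2^3 * 3^2 * 7
phi(504) = 144

144


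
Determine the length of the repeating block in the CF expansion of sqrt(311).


Run the CF algorithm for sqrt(311).
a_0 = floor(sqrt(311)) = 17; set m_0=0, q_0=1.
Recurrence: m' = q*a - m,  q' = (d - m'^2)/q,  a' = floor((a_0 + m')/q').
  step 1: m=17, q=22, a=1
  step 2: m=5, q=13, a=1
  step 3: m=8, q=19, a=1
  step 4: m=11, q=10, a=2
  step 5: m=9, q=23, a=1
  step 6: m=14, q=5, a=6
  step 7: m=16, q=11, a=3
  step 8: m=17, q=2, a=17
  step 9: m=17, q=11, a=3
  step 10: m=16, q=5, a=6
  step 11: m=14, q=23, a=1
  step 12: m=9, q=10, a=2
  step 13: m=11, q=19, a=1
  step 14: m=8, q=13, a=1
  step 15: m=5, q=22, a=1
  step 16: m=17, q=1, a=34
a_16 = 2*a_0 = 34, so the period closes here.
sqrt(311) = [17; 1, 1, 1, 2, 1, 6, 3, 17, 3, 6, 1, 2, 1, 1, 1, 34]
Period length = 16

16


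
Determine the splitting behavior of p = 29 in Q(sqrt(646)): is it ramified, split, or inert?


K = Q(sqrt(646)). Since d mod 4 = 2, disc(K) = 2584.
Check p | disc: 2584 mod 29 = 3.
p does not divide disc. Compute Legendre symbol (d/p):
8^((29-1)/2) mod 29 = -1
(d/p) = -1, so p is inert: (p) stays prime with e=1, f=2, g=1.
Therefore p is inert.

inert


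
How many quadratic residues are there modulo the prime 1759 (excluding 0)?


For prime p, the number of non-zero quadratic residues is (p-1)/2.
= (1759-1)/2
= 879

879


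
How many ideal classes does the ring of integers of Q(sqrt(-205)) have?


K = Q(sqrt(-205)). d mod 4 = 3, so D = disc(K) = 4d = -820
h(K) equals the number of primitive reduced positive-definite forms (a, b, c) = a*x^2 + b*x*y + c*y^2 with b^2 - 4ac = D,
where reduced means |b| <= a <= c, with b >= 0 whenever |b| = a or a = c, and primitive means gcd(a, b, c) = 1.
Reduced forces 3a^2 <= |D| = 820, so 1 <= a <= 16; b must have the parity of D, and c = (b^2 - D)/(4a) must be an integer >= a.
Enumerate a = 1..16, b in [-a, a]:
  a=1: (1, 0, 205)  [1]
  a=2: (2, 2, 103)  [1]
  a=3..4: none
  a=5: (5, 0, 41)  [1]
  a=6..9: none
  a=10: (10, 10, 23)  [1]
  a=11: (11, -4, 19), (11, 4, 19)  [2]
  a=12: none
  a=13: (13, -8, 17), (13, 8, 17)  [2]
  a=14..16: none
Total reduced forms: 1 + 1 + 1 + 1 + 2 + 2 = 8
h = 8

8


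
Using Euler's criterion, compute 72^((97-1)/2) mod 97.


p = 97 is prime and the exponent is (p-1)/2 = 48, so by Euler's criterion 72^48 = (72/97) = +1 or -1 mod 97.
Compute by square-and-multiply:
  48 = 32 + 16 (binary 110000)
  Repeated squaring mod 97: 72^1 = 72, 72^2 = 43, 72^4 = 6, 72^8 = 36, 72^16 = 35, 72^32 = 61
  72^48 = 72^32 * 72^16 = 61 * 35 mod 97
    61 * 35 = 2135 = 1 mod 97
  72^48 = 1 mod 97
Result 1: 72 is a quadratic residue mod 97.
72^48 mod 97 = 1

1


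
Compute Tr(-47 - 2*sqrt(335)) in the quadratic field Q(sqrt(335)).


Tr(a + b*sqrt(d)) = (a + b*sqrt(d)) + (a - b*sqrt(d)) = 2a
= 2 * (-47)
= -94

-94


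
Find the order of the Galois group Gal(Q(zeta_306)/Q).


|Gal(Q(zeta_306)/Q)| = phi(306)
= 96

96


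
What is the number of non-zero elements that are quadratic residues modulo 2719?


For prime p, the number of non-zero quadratic residues is (p-1)/2.
= (2719-1)/2
= 1359

1359


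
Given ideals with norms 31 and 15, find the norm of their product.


N(IJ) = N(I) * N(J)
= 31 * 15
= 465

465


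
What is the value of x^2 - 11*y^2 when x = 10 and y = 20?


x^2 - d*y^2
= 10^2 - 11*20^2
= 100 - 4400
= -4300

-4300


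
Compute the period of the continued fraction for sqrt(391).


Run the CF algorithm for sqrt(391).
a_0 = floor(sqrt(391)) = 19; set m_0=0, q_0=1.
Recurrence: m' = q*a - m,  q' = (d - m'^2)/q,  a' = floor((a_0 + m')/q').
  step 1: m=19, q=30, a=1
  step 2: m=11, q=9, a=3
  step 3: m=16, q=15, a=2
  step 4: m=14, q=13, a=2
  step 5: m=12, q=19, a=1
  step 6: m=7, q=18, a=1
  step 7: m=11, q=15, a=2
  step 8: m=19, q=2, a=19
  step 9: m=19, q=15, a=2
  step 10: m=11, q=18, a=1
  step 11: m=7, q=19, a=1
  step 12: m=12, q=13, a=2
  step 13: m=14, q=15, a=2
  step 14: m=16, q=9, a=3
  step 15: m=11, q=30, a=1
  step 16: m=19, q=1, a=38
a_16 = 2*a_0 = 38, so the period closes here.
sqrt(391) = [19; 1, 3, 2, 2, 1, 1, 2, 19, 2, 1, 1, 2, 2, 3, 1, 38]
Period length = 16

16


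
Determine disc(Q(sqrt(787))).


For K = Q(sqrt(d)) with d squarefree: disc(K) = d if d = 1 mod 4, and disc(K) = 4d if d = 2 or 3 mod 4.
Here d = 787, and d mod 4 = 3.
d = 3 mod 4, not 1 (O_K = Z[sqrt(d)]), so disc(K) = 4d = 4 * (787) = 3148

3148


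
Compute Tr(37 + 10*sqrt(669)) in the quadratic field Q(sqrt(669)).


Tr(a + b*sqrt(d)) = (a + b*sqrt(d)) + (a - b*sqrt(d)) = 2a
= 2 * (37)
= 74

74


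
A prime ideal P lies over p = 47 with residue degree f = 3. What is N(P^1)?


N(P^a) = p^(a*f)
= 47^(1*3)
= 47^3
= 103823

103823


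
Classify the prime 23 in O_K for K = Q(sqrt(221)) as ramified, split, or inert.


K = Q(sqrt(221)). Since d mod 4 = 1, disc(K) = 221.
Check p | disc: 221 mod 23 = 14.
p does not divide disc. Compute Legendre symbol (d/p):
14^((23-1)/2) mod 23 = -1
(d/p) = -1, so p is inert: (p) stays prime with e=1, f=2, g=1.
Therefore p is inert.

inert
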